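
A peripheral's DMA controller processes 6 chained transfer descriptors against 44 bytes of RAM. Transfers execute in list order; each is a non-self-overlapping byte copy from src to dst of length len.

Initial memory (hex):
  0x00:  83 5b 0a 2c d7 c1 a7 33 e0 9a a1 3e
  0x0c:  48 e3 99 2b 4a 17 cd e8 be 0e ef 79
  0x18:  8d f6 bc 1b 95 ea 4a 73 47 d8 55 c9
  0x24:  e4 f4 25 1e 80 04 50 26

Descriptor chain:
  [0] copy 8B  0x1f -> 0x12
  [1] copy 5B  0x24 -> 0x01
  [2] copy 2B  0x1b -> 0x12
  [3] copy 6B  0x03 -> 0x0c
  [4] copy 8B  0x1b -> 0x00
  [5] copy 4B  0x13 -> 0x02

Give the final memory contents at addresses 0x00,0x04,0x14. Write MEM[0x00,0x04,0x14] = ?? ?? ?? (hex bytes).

MEM[0x00,0x04,0x14] = 1b 55 d8

#0 dst[0x12+8] := {0x73,0x47,0xd8,0x55,0xc9,0xe4,0xf4,0x25}
#1 dst[0x01+5] := {0xe4,0xf4,0x25,0x1e,0x80}
#2 dst[0x12+2] := {0x1b,0x95}
#3 dst[0x0c+6] := {0x25,0x1e,0x80,0xa7,0x33,0xe0}
#4 dst[0x00+8] := {0x1b,0x95,0xea,0x4a,0x73,0x47,0xd8,0x55}
#5 dst[0x02+4] := {0x95,0xd8,0x55,0xc9}
query mem[0x00]=0x1b, mem[0x04]=0x55, mem[0x14]=0xd8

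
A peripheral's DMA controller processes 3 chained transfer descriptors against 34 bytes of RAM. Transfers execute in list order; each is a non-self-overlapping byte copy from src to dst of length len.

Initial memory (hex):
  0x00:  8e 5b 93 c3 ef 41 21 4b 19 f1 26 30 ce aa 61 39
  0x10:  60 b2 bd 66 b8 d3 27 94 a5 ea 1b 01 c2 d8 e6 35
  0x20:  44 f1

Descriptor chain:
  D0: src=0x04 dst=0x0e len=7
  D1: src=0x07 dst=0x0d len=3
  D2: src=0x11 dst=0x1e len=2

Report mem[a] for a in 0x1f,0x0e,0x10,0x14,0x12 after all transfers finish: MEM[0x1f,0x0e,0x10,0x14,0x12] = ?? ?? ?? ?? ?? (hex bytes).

D0: mem[0x0e..0x14] <- [ef 41 21 4b 19 f1 26]
D1: mem[0x0d..0x0f] <- [4b 19 f1]
D2: mem[0x1e..0x1f] <- [4b 19]
query mem[0x1f]=0x19, mem[0x0e]=0x19, mem[0x10]=0x21, mem[0x14]=0x26, mem[0x12]=0x19

MEM[0x1f,0x0e,0x10,0x14,0x12] = 19 19 21 26 19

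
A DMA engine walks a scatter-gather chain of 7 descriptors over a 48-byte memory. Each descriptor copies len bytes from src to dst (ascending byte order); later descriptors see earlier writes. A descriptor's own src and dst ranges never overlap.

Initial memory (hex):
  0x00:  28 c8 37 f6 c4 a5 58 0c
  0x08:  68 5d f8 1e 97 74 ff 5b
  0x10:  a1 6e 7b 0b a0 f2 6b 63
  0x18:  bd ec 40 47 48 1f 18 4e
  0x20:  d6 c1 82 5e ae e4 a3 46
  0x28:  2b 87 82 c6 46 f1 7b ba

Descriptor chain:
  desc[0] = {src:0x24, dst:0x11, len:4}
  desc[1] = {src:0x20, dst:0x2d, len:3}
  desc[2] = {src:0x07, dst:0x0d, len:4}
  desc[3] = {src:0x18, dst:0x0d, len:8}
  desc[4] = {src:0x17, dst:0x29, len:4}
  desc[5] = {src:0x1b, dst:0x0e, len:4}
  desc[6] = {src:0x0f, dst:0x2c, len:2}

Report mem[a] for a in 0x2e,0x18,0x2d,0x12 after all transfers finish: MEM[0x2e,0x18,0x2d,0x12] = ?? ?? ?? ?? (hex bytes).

#0 dst[0x11+4] := {0xae,0xe4,0xa3,0x46}
#1 dst[0x2d+3] := {0xd6,0xc1,0x82}
#2 dst[0x0d+4] := {0x0c,0x68,0x5d,0xf8}
#3 dst[0x0d+8] := {0xbd,0xec,0x40,0x47,0x48,0x1f,0x18,0x4e}
#4 dst[0x29+4] := {0x63,0xbd,0xec,0x40}
#5 dst[0x0e+4] := {0x47,0x48,0x1f,0x18}
#6 dst[0x2c+2] := {0x48,0x1f}
query mem[0x2e]=0xc1, mem[0x18]=0xbd, mem[0x2d]=0x1f, mem[0x12]=0x1f

MEM[0x2e,0x18,0x2d,0x12] = c1 bd 1f 1f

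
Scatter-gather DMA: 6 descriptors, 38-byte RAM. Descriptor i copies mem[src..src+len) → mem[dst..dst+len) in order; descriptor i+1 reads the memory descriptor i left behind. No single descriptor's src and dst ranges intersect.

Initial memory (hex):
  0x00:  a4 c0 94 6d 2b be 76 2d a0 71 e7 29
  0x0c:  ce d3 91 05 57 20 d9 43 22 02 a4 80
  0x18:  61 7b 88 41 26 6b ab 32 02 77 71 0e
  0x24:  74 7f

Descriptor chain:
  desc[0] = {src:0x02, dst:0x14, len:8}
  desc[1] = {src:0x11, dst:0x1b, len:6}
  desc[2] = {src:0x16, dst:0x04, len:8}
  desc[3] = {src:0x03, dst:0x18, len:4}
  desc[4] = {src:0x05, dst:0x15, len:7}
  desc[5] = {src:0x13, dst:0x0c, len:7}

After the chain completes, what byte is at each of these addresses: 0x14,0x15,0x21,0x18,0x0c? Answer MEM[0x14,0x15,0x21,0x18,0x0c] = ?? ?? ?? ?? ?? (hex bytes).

[0] 0x02->0x14 len=8 : 94 6d 2b be 76 2d a0 71
[1] 0x11->0x1b len=6 : 20 d9 43 94 6d 2b
[2] 0x16->0x04 len=8 : 2b be 76 2d a0 20 d9 43
[3] 0x03->0x18 len=4 : 6d 2b be 76
[4] 0x05->0x15 len=7 : be 76 2d a0 20 d9 43
[5] 0x13->0x0c len=7 : 43 94 be 76 2d a0 20
query mem[0x14]=0x94, mem[0x15]=0xbe, mem[0x21]=0x77, mem[0x18]=0xa0, mem[0x0c]=0x43

MEM[0x14,0x15,0x21,0x18,0x0c] = 94 be 77 a0 43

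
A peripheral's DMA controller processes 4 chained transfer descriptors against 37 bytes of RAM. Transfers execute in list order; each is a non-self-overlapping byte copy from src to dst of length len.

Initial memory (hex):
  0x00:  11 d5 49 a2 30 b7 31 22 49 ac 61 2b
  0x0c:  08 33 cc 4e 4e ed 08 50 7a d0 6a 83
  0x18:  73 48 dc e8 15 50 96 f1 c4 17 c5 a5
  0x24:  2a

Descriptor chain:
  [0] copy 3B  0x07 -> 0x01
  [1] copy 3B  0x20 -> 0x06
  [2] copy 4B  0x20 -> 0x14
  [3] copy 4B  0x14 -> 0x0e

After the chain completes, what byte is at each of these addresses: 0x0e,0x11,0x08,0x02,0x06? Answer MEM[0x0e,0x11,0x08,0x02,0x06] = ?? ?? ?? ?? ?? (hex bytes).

MEM[0x0e,0x11,0x08,0x02,0x06] = c4 a5 c5 49 c4

D0: mem[0x01..0x03] <- [22 49 ac]
D1: mem[0x06..0x08] <- [c4 17 c5]
D2: mem[0x14..0x17] <- [c4 17 c5 a5]
D3: mem[0x0e..0x11] <- [c4 17 c5 a5]
query mem[0x0e]=0xc4, mem[0x11]=0xa5, mem[0x08]=0xc5, mem[0x02]=0x49, mem[0x06]=0xc4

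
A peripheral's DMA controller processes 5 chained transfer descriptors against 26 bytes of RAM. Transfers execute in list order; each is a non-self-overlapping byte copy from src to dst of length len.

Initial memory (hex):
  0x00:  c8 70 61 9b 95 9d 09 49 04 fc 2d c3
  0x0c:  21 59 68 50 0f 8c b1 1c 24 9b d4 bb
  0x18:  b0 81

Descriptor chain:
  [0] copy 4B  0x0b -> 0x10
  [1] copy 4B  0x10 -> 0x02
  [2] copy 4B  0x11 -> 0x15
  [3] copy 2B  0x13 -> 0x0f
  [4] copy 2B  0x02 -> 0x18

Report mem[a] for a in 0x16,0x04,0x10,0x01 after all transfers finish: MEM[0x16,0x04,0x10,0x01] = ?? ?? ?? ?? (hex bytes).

MEM[0x16,0x04,0x10,0x01] = 59 59 24 70

#0 dst[0x10+4] := {0xc3,0x21,0x59,0x68}
#1 dst[0x02+4] := {0xc3,0x21,0x59,0x68}
#2 dst[0x15+4] := {0x21,0x59,0x68,0x24}
#3 dst[0x0f+2] := {0x68,0x24}
#4 dst[0x18+2] := {0xc3,0x21}
query mem[0x16]=0x59, mem[0x04]=0x59, mem[0x10]=0x24, mem[0x01]=0x70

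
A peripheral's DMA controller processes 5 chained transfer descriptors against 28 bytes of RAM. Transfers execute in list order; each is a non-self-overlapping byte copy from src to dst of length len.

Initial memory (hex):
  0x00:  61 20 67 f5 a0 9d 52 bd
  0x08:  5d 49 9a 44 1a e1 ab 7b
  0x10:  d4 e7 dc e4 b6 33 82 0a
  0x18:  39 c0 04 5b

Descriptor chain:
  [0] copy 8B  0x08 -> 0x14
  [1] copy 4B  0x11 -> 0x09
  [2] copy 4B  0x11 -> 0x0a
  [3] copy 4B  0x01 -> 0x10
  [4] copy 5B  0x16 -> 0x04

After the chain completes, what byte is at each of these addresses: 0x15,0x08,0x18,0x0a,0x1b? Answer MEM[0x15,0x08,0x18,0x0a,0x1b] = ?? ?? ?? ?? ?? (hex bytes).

[0] 0x08->0x14 len=8 : 5d 49 9a 44 1a e1 ab 7b
[1] 0x11->0x09 len=4 : e7 dc e4 5d
[2] 0x11->0x0a len=4 : e7 dc e4 5d
[3] 0x01->0x10 len=4 : 20 67 f5 a0
[4] 0x16->0x04 len=5 : 9a 44 1a e1 ab
query mem[0x15]=0x49, mem[0x08]=0xab, mem[0x18]=0x1a, mem[0x0a]=0xe7, mem[0x1b]=0x7b

MEM[0x15,0x08,0x18,0x0a,0x1b] = 49 ab 1a e7 7b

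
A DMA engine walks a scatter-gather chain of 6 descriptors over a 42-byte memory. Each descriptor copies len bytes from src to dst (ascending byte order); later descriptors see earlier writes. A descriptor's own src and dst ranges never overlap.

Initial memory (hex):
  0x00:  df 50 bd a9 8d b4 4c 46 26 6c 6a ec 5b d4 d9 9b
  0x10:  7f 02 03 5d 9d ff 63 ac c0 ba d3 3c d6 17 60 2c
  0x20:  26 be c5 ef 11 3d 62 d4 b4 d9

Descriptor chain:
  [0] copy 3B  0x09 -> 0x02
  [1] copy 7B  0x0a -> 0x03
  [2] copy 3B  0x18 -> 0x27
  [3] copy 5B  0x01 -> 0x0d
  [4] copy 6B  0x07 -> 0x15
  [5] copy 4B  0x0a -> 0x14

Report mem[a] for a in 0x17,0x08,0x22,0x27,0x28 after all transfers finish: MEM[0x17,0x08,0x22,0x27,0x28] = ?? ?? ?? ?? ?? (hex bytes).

MEM[0x17,0x08,0x22,0x27,0x28] = 50 9b c5 c0 ba

#0 dst[0x02+3] := {0x6c,0x6a,0xec}
#1 dst[0x03+7] := {0x6a,0xec,0x5b,0xd4,0xd9,0x9b,0x7f}
#2 dst[0x27+3] := {0xc0,0xba,0xd3}
#3 dst[0x0d+5] := {0x50,0x6c,0x6a,0xec,0x5b}
#4 dst[0x15+6] := {0xd9,0x9b,0x7f,0x6a,0xec,0x5b}
#5 dst[0x14+4] := {0x6a,0xec,0x5b,0x50}
query mem[0x17]=0x50, mem[0x08]=0x9b, mem[0x22]=0xc5, mem[0x27]=0xc0, mem[0x28]=0xba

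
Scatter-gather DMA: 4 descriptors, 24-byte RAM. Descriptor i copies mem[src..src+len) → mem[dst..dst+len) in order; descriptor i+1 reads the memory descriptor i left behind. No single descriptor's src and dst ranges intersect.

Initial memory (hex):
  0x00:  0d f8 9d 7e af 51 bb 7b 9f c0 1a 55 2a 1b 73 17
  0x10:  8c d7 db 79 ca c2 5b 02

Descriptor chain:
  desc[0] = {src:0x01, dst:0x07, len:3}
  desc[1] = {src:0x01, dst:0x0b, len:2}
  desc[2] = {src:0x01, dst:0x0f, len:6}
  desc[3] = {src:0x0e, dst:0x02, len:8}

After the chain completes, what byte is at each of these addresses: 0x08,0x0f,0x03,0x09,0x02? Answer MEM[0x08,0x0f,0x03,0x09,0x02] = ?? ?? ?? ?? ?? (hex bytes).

#0 dst[0x07+3] := {0xf8,0x9d,0x7e}
#1 dst[0x0b+2] := {0xf8,0x9d}
#2 dst[0x0f+6] := {0xf8,0x9d,0x7e,0xaf,0x51,0xbb}
#3 dst[0x02+8] := {0x73,0xf8,0x9d,0x7e,0xaf,0x51,0xbb,0xc2}
query mem[0x08]=0xbb, mem[0x0f]=0xf8, mem[0x03]=0xf8, mem[0x09]=0xc2, mem[0x02]=0x73

MEM[0x08,0x0f,0x03,0x09,0x02] = bb f8 f8 c2 73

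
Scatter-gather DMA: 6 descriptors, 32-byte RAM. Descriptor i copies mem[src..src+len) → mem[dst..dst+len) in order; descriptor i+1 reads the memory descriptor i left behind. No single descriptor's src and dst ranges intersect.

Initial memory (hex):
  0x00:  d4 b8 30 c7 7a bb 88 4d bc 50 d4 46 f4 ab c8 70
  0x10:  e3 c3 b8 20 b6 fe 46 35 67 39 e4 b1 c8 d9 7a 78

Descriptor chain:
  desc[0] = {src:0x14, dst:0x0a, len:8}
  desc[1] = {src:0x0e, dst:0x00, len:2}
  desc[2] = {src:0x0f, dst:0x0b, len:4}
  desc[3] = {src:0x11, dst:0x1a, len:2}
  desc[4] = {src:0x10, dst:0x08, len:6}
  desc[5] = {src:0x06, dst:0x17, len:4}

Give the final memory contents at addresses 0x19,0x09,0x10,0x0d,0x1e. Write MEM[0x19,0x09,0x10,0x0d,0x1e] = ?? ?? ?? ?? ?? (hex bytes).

MEM[0x19,0x09,0x10,0x0d,0x1e] = e4 b1 e4 fe 7a

#0 dst[0x0a+8] := {0xb6,0xfe,0x46,0x35,0x67,0x39,0xe4,0xb1}
#1 dst[0x00+2] := {0x67,0x39}
#2 dst[0x0b+4] := {0x39,0xe4,0xb1,0xb8}
#3 dst[0x1a+2] := {0xb1,0xb8}
#4 dst[0x08+6] := {0xe4,0xb1,0xb8,0x20,0xb6,0xfe}
#5 dst[0x17+4] := {0x88,0x4d,0xe4,0xb1}
query mem[0x19]=0xe4, mem[0x09]=0xb1, mem[0x10]=0xe4, mem[0x0d]=0xfe, mem[0x1e]=0x7a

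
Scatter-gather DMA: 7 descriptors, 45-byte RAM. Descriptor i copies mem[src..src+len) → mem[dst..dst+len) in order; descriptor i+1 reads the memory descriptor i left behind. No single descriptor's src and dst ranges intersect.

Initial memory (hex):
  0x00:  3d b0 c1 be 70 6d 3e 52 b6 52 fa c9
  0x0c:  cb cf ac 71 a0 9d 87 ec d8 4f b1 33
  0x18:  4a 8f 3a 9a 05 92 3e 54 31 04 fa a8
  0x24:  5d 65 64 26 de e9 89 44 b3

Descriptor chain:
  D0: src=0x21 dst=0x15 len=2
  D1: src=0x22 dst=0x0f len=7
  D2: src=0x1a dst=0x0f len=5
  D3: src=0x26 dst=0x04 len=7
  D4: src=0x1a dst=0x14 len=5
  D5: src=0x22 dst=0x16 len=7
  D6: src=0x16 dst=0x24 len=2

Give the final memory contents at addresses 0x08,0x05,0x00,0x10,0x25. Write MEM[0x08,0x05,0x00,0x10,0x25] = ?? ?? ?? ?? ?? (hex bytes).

[0] 0x21->0x15 len=2 : 04 fa
[1] 0x22->0x0f len=7 : fa a8 5d 65 64 26 de
[2] 0x1a->0x0f len=5 : 3a 9a 05 92 3e
[3] 0x26->0x04 len=7 : 64 26 de e9 89 44 b3
[4] 0x1a->0x14 len=5 : 3a 9a 05 92 3e
[5] 0x22->0x16 len=7 : fa a8 5d 65 64 26 de
[6] 0x16->0x24 len=2 : fa a8
query mem[0x08]=0x89, mem[0x05]=0x26, mem[0x00]=0x3d, mem[0x10]=0x9a, mem[0x25]=0xa8

MEM[0x08,0x05,0x00,0x10,0x25] = 89 26 3d 9a a8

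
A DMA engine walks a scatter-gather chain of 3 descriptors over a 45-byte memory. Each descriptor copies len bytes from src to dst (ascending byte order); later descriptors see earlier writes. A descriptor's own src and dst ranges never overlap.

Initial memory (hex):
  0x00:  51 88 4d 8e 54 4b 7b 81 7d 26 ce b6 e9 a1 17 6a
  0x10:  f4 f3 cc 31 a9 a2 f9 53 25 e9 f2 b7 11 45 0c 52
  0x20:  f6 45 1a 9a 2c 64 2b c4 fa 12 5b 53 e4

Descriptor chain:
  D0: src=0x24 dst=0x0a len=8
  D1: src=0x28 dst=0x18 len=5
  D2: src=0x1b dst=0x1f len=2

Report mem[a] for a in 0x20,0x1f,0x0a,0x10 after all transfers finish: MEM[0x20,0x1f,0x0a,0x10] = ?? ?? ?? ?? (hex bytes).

  after D0: wrote 8B at 0x0a = 2c642bc4fa125b53
  after D1: wrote 5B at 0x18 = fa125b53e4
  after D2: wrote 2B at 0x1f = 53e4
query mem[0x20]=0xe4, mem[0x1f]=0x53, mem[0x0a]=0x2c, mem[0x10]=0x5b

MEM[0x20,0x1f,0x0a,0x10] = e4 53 2c 5b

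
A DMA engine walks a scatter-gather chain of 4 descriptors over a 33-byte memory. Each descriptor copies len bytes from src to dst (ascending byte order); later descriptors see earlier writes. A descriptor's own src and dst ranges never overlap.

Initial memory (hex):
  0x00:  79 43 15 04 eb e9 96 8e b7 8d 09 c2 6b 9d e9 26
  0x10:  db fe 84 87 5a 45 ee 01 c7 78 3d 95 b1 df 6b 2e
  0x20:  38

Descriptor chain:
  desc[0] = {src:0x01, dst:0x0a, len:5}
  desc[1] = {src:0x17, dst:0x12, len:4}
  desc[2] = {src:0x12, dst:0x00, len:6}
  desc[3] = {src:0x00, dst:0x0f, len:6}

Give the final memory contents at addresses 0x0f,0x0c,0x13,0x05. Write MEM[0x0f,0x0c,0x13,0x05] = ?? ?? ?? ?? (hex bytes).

  after D0: wrote 5B at 0x0a = 431504ebe9
  after D1: wrote 4B at 0x12 = 01c7783d
  after D2: wrote 6B at 0x00 = 01c7783dee01
  after D3: wrote 6B at 0x0f = 01c7783dee01
query mem[0x0f]=0x01, mem[0x0c]=0x04, mem[0x13]=0xee, mem[0x05]=0x01

MEM[0x0f,0x0c,0x13,0x05] = 01 04 ee 01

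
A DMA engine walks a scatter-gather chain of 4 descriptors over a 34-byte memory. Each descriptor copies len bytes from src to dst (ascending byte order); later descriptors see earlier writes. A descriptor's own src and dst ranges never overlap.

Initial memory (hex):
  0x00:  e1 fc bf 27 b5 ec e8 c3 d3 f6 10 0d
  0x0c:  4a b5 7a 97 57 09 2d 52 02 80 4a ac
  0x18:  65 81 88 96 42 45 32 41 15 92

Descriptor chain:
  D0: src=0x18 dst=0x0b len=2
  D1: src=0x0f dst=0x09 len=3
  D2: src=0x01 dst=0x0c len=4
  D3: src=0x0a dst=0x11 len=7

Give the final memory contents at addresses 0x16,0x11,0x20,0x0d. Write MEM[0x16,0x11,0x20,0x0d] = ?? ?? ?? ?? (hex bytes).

MEM[0x16,0x11,0x20,0x0d] = b5 57 15 bf

D0: mem[0x0b..0x0c] <- [65 81]
D1: mem[0x09..0x0b] <- [97 57 09]
D2: mem[0x0c..0x0f] <- [fc bf 27 b5]
D3: mem[0x11..0x17] <- [57 09 fc bf 27 b5 57]
query mem[0x16]=0xb5, mem[0x11]=0x57, mem[0x20]=0x15, mem[0x0d]=0xbf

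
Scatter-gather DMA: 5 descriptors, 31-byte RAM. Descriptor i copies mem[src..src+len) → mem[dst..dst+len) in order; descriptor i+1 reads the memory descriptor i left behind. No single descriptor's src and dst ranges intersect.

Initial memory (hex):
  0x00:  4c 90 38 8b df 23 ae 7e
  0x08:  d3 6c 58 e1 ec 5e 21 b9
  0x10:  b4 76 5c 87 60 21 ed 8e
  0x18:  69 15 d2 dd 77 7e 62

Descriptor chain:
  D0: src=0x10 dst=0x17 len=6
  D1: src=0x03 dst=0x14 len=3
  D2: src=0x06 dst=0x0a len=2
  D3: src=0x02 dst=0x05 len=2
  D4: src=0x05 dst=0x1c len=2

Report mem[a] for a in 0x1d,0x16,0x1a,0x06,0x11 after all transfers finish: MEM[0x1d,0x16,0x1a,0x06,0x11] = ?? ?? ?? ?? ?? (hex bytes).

MEM[0x1d,0x16,0x1a,0x06,0x11] = 8b 23 87 8b 76

  after D0: wrote 6B at 0x17 = b4765c876021
  after D1: wrote 3B at 0x14 = 8bdf23
  after D2: wrote 2B at 0x0a = ae7e
  after D3: wrote 2B at 0x05 = 388b
  after D4: wrote 2B at 0x1c = 388b
query mem[0x1d]=0x8b, mem[0x16]=0x23, mem[0x1a]=0x87, mem[0x06]=0x8b, mem[0x11]=0x76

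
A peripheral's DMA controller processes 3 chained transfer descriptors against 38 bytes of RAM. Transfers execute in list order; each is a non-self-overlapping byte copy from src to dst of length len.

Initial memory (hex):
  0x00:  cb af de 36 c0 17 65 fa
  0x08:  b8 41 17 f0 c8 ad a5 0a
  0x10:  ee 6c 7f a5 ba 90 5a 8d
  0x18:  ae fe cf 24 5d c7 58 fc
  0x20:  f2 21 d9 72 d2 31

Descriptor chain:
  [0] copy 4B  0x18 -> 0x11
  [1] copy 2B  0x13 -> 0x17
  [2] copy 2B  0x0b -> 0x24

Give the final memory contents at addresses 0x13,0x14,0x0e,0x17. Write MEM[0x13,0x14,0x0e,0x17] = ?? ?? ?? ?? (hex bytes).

#0 dst[0x11+4] := {0xae,0xfe,0xcf,0x24}
#1 dst[0x17+2] := {0xcf,0x24}
#2 dst[0x24+2] := {0xf0,0xc8}
query mem[0x13]=0xcf, mem[0x14]=0x24, mem[0x0e]=0xa5, mem[0x17]=0xcf

MEM[0x13,0x14,0x0e,0x17] = cf 24 a5 cf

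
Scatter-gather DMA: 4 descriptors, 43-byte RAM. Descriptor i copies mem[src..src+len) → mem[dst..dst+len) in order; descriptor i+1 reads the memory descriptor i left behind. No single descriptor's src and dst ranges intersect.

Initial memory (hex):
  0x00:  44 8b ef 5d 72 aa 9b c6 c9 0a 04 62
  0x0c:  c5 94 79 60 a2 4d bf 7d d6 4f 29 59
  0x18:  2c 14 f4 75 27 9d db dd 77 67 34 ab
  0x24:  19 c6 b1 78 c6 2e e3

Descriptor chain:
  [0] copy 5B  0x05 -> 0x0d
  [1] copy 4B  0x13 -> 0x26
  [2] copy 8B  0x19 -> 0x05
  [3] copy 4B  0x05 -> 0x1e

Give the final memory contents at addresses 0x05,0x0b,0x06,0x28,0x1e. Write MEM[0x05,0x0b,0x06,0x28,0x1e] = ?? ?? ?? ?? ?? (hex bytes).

MEM[0x05,0x0b,0x06,0x28,0x1e] = 14 dd f4 4f 14

#0 dst[0x0d+5] := {0xaa,0x9b,0xc6,0xc9,0x0a}
#1 dst[0x26+4] := {0x7d,0xd6,0x4f,0x29}
#2 dst[0x05+8] := {0x14,0xf4,0x75,0x27,0x9d,0xdb,0xdd,0x77}
#3 dst[0x1e+4] := {0x14,0xf4,0x75,0x27}
query mem[0x05]=0x14, mem[0x0b]=0xdd, mem[0x06]=0xf4, mem[0x28]=0x4f, mem[0x1e]=0x14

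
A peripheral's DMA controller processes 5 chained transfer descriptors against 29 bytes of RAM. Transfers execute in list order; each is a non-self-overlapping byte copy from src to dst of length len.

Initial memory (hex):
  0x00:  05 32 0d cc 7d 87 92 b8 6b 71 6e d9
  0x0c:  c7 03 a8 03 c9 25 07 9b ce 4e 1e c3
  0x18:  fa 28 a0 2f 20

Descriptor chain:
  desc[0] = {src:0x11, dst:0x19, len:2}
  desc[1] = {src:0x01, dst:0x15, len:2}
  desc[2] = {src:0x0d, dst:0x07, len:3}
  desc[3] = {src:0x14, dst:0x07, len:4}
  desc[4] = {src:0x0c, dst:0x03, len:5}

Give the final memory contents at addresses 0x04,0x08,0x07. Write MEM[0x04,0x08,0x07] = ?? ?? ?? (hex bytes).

MEM[0x04,0x08,0x07] = 03 32 c9

#0 dst[0x19+2] := {0x25,0x07}
#1 dst[0x15+2] := {0x32,0x0d}
#2 dst[0x07+3] := {0x03,0xa8,0x03}
#3 dst[0x07+4] := {0xce,0x32,0x0d,0xc3}
#4 dst[0x03+5] := {0xc7,0x03,0xa8,0x03,0xc9}
query mem[0x04]=0x03, mem[0x08]=0x32, mem[0x07]=0xc9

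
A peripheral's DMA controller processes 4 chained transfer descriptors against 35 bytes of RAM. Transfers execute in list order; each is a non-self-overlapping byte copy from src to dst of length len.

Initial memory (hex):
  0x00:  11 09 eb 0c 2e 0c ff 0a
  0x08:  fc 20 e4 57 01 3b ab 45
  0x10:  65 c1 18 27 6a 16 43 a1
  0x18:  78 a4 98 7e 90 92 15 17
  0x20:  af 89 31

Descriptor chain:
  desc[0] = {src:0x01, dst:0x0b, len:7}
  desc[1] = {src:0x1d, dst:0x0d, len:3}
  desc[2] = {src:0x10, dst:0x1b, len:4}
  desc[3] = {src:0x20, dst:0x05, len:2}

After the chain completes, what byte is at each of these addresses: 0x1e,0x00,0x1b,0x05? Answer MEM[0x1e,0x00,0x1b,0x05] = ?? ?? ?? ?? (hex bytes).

MEM[0x1e,0x00,0x1b,0x05] = 27 11 ff af

[0] 0x01->0x0b len=7 : 09 eb 0c 2e 0c ff 0a
[1] 0x1d->0x0d len=3 : 92 15 17
[2] 0x10->0x1b len=4 : ff 0a 18 27
[3] 0x20->0x05 len=2 : af 89
query mem[0x1e]=0x27, mem[0x00]=0x11, mem[0x1b]=0xff, mem[0x05]=0xaf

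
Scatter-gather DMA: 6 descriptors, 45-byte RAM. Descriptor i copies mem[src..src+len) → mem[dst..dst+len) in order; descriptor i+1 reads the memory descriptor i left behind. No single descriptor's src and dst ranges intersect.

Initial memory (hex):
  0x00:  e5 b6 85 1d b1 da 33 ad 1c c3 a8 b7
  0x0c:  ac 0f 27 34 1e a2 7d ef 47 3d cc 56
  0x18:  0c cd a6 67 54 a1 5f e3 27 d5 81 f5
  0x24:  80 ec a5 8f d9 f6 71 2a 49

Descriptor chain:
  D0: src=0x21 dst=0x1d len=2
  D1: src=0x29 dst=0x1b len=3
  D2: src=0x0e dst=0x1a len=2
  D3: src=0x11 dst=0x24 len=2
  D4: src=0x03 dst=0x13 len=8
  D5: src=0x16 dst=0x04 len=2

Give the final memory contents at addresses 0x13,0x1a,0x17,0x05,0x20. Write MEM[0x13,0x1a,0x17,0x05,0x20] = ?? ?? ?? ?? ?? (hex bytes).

#0 dst[0x1d+2] := {0xd5,0x81}
#1 dst[0x1b+3] := {0xf6,0x71,0x2a}
#2 dst[0x1a+2] := {0x27,0x34}
#3 dst[0x24+2] := {0xa2,0x7d}
#4 dst[0x13+8] := {0x1d,0xb1,0xda,0x33,0xad,0x1c,0xc3,0xa8}
#5 dst[0x04+2] := {0x33,0xad}
query mem[0x13]=0x1d, mem[0x1a]=0xa8, mem[0x17]=0xad, mem[0x05]=0xad, mem[0x20]=0x27

MEM[0x13,0x1a,0x17,0x05,0x20] = 1d a8 ad ad 27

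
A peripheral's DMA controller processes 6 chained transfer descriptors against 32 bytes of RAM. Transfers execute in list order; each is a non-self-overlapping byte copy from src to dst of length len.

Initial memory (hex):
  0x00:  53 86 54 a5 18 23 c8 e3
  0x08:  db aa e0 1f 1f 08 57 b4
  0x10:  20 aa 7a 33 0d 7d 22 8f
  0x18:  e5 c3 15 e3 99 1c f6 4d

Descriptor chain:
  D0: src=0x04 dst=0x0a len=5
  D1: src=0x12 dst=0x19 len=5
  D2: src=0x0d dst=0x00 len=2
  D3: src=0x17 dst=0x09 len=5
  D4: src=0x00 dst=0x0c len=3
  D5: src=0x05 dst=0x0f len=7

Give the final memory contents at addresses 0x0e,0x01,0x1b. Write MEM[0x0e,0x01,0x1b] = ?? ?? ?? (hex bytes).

MEM[0x0e,0x01,0x1b] = 54 db 0d

  after D0: wrote 5B at 0x0a = 1823c8e3db
  after D1: wrote 5B at 0x19 = 7a330d7d22
  after D2: wrote 2B at 0x00 = e3db
  after D3: wrote 5B at 0x09 = 8fe57a330d
  after D4: wrote 3B at 0x0c = e3db54
  after D5: wrote 7B at 0x0f = 23c8e3db8fe57a
query mem[0x0e]=0x54, mem[0x01]=0xdb, mem[0x1b]=0x0d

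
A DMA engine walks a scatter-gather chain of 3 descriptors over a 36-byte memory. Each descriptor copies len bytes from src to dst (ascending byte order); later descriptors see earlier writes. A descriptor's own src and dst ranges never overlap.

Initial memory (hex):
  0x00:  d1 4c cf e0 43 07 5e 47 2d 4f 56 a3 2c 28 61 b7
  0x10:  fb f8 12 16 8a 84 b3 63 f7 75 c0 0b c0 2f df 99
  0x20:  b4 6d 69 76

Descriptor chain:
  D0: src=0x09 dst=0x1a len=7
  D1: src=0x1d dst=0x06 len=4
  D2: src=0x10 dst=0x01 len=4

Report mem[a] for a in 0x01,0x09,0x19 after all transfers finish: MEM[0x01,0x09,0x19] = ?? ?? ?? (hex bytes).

MEM[0x01,0x09,0x19] = fb b7 75

  after D0: wrote 7B at 0x1a = 4f56a32c2861b7
  after D1: wrote 4B at 0x06 = 2c2861b7
  after D2: wrote 4B at 0x01 = fbf81216
query mem[0x01]=0xfb, mem[0x09]=0xb7, mem[0x19]=0x75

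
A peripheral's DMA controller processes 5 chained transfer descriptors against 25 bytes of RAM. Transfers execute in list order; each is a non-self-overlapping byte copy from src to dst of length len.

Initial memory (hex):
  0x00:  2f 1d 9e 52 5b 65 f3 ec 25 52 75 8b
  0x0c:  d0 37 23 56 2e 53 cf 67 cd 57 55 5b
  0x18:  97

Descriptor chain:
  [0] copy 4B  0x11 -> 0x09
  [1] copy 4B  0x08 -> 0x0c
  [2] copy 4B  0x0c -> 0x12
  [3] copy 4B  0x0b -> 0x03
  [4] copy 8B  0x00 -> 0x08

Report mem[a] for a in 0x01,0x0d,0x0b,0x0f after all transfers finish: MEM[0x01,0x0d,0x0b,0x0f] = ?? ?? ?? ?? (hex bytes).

D0: mem[0x09..0x0c] <- [53 cf 67 cd]
D1: mem[0x0c..0x0f] <- [25 53 cf 67]
D2: mem[0x12..0x15] <- [25 53 cf 67]
D3: mem[0x03..0x06] <- [67 25 53 cf]
D4: mem[0x08..0x0f] <- [2f 1d 9e 67 25 53 cf ec]
query mem[0x01]=0x1d, mem[0x0d]=0x53, mem[0x0b]=0x67, mem[0x0f]=0xec

MEM[0x01,0x0d,0x0b,0x0f] = 1d 53 67 ec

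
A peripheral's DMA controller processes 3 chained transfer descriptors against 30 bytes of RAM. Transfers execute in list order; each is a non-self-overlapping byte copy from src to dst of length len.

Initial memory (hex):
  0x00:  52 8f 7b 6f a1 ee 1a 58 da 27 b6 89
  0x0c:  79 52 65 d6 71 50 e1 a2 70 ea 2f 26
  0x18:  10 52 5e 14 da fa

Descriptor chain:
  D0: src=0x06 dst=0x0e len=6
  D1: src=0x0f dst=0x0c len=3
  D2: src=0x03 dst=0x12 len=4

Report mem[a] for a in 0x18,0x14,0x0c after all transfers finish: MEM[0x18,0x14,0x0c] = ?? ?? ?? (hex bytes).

[0] 0x06->0x0e len=6 : 1a 58 da 27 b6 89
[1] 0x0f->0x0c len=3 : 58 da 27
[2] 0x03->0x12 len=4 : 6f a1 ee 1a
query mem[0x18]=0x10, mem[0x14]=0xee, mem[0x0c]=0x58

MEM[0x18,0x14,0x0c] = 10 ee 58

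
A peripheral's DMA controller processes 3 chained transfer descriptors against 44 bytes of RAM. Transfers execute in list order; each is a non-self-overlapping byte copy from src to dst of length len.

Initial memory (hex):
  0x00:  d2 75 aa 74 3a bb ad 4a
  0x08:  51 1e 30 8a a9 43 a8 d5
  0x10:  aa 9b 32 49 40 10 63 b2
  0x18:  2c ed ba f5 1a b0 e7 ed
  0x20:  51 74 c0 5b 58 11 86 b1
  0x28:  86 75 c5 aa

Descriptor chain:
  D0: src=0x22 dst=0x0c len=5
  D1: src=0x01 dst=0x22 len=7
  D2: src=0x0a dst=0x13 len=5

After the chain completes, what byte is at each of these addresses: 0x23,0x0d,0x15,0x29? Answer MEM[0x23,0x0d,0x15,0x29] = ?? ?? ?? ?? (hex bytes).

D0: mem[0x0c..0x10] <- [c0 5b 58 11 86]
D1: mem[0x22..0x28] <- [75 aa 74 3a bb ad 4a]
D2: mem[0x13..0x17] <- [30 8a c0 5b 58]
query mem[0x23]=0xaa, mem[0x0d]=0x5b, mem[0x15]=0xc0, mem[0x29]=0x75

MEM[0x23,0x0d,0x15,0x29] = aa 5b c0 75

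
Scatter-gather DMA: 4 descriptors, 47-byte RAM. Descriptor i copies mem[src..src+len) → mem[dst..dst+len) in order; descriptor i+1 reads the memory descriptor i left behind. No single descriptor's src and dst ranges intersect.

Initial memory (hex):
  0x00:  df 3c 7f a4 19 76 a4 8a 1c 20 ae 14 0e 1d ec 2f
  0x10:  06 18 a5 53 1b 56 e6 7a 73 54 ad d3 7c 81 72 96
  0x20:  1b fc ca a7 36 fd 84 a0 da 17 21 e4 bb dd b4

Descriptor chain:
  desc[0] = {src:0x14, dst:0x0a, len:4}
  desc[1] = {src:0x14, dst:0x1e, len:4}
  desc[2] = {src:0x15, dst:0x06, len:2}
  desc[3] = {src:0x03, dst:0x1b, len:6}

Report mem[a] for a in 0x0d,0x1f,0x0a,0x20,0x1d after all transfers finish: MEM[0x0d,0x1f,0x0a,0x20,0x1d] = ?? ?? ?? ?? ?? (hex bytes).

MEM[0x0d,0x1f,0x0a,0x20,0x1d] = 7a e6 1b 1c 76

#0 dst[0x0a+4] := {0x1b,0x56,0xe6,0x7a}
#1 dst[0x1e+4] := {0x1b,0x56,0xe6,0x7a}
#2 dst[0x06+2] := {0x56,0xe6}
#3 dst[0x1b+6] := {0xa4,0x19,0x76,0x56,0xe6,0x1c}
query mem[0x0d]=0x7a, mem[0x1f]=0xe6, mem[0x0a]=0x1b, mem[0x20]=0x1c, mem[0x1d]=0x76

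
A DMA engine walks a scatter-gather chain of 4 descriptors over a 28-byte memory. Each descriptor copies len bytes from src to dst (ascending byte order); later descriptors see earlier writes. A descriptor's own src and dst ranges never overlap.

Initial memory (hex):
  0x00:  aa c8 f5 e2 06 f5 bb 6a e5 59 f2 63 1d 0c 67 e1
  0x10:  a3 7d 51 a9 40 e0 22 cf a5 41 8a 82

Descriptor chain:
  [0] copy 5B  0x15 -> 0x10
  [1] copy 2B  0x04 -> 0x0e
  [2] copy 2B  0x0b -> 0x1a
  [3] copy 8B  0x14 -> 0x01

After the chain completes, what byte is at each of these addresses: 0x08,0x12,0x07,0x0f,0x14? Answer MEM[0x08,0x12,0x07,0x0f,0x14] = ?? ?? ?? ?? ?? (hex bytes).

D0: mem[0x10..0x14] <- [e0 22 cf a5 41]
D1: mem[0x0e..0x0f] <- [06 f5]
D2: mem[0x1a..0x1b] <- [63 1d]
D3: mem[0x01..0x08] <- [41 e0 22 cf a5 41 63 1d]
query mem[0x08]=0x1d, mem[0x12]=0xcf, mem[0x07]=0x63, mem[0x0f]=0xf5, mem[0x14]=0x41

MEM[0x08,0x12,0x07,0x0f,0x14] = 1d cf 63 f5 41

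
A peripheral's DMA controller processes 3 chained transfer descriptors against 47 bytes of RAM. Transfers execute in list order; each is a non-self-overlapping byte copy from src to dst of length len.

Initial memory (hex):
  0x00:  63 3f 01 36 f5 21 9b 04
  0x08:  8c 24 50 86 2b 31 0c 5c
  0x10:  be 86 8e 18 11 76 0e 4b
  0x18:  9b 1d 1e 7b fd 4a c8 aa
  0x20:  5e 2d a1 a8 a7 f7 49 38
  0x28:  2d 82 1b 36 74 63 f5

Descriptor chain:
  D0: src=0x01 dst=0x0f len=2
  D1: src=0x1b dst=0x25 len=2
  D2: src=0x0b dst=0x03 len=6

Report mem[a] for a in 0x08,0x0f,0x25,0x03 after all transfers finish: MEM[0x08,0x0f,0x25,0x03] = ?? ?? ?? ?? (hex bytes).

  after D0: wrote 2B at 0x0f = 3f01
  after D1: wrote 2B at 0x25 = 7bfd
  after D2: wrote 6B at 0x03 = 862b310c3f01
query mem[0x08]=0x01, mem[0x0f]=0x3f, mem[0x25]=0x7b, mem[0x03]=0x86

MEM[0x08,0x0f,0x25,0x03] = 01 3f 7b 86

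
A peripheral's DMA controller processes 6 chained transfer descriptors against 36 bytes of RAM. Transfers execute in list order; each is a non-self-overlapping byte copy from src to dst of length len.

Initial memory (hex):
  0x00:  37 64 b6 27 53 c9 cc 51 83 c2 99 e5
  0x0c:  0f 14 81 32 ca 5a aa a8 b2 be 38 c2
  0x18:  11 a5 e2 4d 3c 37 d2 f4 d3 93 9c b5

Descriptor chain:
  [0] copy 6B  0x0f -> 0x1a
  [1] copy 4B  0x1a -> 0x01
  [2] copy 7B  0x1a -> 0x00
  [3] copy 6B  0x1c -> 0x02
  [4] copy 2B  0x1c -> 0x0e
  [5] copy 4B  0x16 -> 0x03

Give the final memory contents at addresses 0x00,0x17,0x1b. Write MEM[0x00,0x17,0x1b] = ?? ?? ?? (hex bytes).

#0 dst[0x1a+6] := {0x32,0xca,0x5a,0xaa,0xa8,0xb2}
#1 dst[0x01+4] := {0x32,0xca,0x5a,0xaa}
#2 dst[0x00+7] := {0x32,0xca,0x5a,0xaa,0xa8,0xb2,0xd3}
#3 dst[0x02+6] := {0x5a,0xaa,0xa8,0xb2,0xd3,0x93}
#4 dst[0x0e+2] := {0x5a,0xaa}
#5 dst[0x03+4] := {0x38,0xc2,0x11,0xa5}
query mem[0x00]=0x32, mem[0x17]=0xc2, mem[0x1b]=0xca

MEM[0x00,0x17,0x1b] = 32 c2 ca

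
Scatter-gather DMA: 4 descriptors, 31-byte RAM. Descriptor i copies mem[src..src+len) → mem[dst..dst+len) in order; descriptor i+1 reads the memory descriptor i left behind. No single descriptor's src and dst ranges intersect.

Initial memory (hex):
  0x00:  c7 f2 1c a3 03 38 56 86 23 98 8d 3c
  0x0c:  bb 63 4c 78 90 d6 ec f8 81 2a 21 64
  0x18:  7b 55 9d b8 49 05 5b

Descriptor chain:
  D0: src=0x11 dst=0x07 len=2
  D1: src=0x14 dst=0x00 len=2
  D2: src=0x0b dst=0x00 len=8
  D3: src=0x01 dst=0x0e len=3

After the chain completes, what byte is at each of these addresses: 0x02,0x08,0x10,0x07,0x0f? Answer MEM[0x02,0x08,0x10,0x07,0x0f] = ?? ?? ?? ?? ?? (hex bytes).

MEM[0x02,0x08,0x10,0x07,0x0f] = 63 ec 4c ec 63

#0 dst[0x07+2] := {0xd6,0xec}
#1 dst[0x00+2] := {0x81,0x2a}
#2 dst[0x00+8] := {0x3c,0xbb,0x63,0x4c,0x78,0x90,0xd6,0xec}
#3 dst[0x0e+3] := {0xbb,0x63,0x4c}
query mem[0x02]=0x63, mem[0x08]=0xec, mem[0x10]=0x4c, mem[0x07]=0xec, mem[0x0f]=0x63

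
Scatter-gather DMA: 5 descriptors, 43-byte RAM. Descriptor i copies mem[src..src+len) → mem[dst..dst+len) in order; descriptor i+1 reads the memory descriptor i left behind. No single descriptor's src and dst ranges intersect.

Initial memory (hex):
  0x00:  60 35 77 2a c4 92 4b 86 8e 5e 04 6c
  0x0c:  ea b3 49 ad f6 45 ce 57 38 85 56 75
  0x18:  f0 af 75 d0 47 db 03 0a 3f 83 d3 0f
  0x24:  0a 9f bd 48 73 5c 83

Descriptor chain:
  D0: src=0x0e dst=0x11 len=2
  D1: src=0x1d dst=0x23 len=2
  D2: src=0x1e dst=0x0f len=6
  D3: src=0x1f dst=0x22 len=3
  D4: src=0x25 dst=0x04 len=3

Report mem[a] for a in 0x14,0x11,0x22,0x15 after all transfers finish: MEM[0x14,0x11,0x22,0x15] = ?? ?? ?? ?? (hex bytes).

[0] 0x0e->0x11 len=2 : 49 ad
[1] 0x1d->0x23 len=2 : db 03
[2] 0x1e->0x0f len=6 : 03 0a 3f 83 d3 db
[3] 0x1f->0x22 len=3 : 0a 3f 83
[4] 0x25->0x04 len=3 : 9f bd 48
query mem[0x14]=0xdb, mem[0x11]=0x3f, mem[0x22]=0x0a, mem[0x15]=0x85

MEM[0x14,0x11,0x22,0x15] = db 3f 0a 85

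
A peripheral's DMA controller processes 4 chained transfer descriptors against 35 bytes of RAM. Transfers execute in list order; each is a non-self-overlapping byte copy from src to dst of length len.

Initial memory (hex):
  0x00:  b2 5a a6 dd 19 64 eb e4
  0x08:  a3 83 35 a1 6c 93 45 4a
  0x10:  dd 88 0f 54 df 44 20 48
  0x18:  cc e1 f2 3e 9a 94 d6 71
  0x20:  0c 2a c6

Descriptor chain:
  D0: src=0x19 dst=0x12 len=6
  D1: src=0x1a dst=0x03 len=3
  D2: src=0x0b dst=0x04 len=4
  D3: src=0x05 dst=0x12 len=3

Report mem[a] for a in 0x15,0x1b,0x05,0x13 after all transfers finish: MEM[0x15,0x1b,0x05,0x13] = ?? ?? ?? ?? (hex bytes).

[0] 0x19->0x12 len=6 : e1 f2 3e 9a 94 d6
[1] 0x1a->0x03 len=3 : f2 3e 9a
[2] 0x0b->0x04 len=4 : a1 6c 93 45
[3] 0x05->0x12 len=3 : 6c 93 45
query mem[0x15]=0x9a, mem[0x1b]=0x3e, mem[0x05]=0x6c, mem[0x13]=0x93

MEM[0x15,0x1b,0x05,0x13] = 9a 3e 6c 93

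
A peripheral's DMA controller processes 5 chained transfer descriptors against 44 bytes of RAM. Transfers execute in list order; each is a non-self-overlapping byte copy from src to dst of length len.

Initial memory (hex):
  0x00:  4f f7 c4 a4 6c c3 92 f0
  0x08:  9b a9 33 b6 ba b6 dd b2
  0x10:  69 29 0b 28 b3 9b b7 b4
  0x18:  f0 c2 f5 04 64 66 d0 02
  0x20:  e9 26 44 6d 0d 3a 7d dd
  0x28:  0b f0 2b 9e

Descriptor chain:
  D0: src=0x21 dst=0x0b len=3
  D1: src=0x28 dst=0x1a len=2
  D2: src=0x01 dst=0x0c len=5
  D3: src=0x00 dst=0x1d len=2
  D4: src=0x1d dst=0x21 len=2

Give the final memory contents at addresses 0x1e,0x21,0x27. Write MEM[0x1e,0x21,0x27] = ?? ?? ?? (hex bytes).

[0] 0x21->0x0b len=3 : 26 44 6d
[1] 0x28->0x1a len=2 : 0b f0
[2] 0x01->0x0c len=5 : f7 c4 a4 6c c3
[3] 0x00->0x1d len=2 : 4f f7
[4] 0x1d->0x21 len=2 : 4f f7
query mem[0x1e]=0xf7, mem[0x21]=0x4f, mem[0x27]=0xdd

MEM[0x1e,0x21,0x27] = f7 4f dd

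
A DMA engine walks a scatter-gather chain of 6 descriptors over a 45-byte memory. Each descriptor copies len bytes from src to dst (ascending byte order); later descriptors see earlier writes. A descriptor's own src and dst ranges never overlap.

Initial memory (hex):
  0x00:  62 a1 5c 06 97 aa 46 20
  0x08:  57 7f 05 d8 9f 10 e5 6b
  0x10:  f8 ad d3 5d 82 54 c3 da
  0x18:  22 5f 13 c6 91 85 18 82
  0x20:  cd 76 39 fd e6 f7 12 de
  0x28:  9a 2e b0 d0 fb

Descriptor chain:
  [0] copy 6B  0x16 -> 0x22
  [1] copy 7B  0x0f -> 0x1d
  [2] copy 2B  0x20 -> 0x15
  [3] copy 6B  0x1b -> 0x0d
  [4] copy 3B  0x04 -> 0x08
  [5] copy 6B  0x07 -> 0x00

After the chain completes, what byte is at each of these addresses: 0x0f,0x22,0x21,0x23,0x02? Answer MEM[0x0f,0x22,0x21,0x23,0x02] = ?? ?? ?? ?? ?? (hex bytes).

  after D0: wrote 6B at 0x22 = c3da225f13c6
  after D1: wrote 7B at 0x1d = 6bf8add35d8254
  after D2: wrote 2B at 0x15 = d35d
  after D3: wrote 6B at 0x0d = c6916bf8add3
  after D4: wrote 3B at 0x08 = 97aa46
  after D5: wrote 6B at 0x00 = 2097aa46d89f
query mem[0x0f]=0x6b, mem[0x22]=0x82, mem[0x21]=0x5d, mem[0x23]=0x54, mem[0x02]=0xaa

MEM[0x0f,0x22,0x21,0x23,0x02] = 6b 82 5d 54 aa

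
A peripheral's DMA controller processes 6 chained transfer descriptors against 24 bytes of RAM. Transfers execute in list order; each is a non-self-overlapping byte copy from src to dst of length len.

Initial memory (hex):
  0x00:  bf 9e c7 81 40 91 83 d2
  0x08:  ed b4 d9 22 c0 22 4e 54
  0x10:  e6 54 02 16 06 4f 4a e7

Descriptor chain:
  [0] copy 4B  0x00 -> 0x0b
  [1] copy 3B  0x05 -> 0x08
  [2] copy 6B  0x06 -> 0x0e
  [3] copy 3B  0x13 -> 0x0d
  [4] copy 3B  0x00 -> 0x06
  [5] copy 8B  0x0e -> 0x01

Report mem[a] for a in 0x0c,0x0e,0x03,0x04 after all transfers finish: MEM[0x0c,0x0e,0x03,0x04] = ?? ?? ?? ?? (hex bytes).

[0] 0x00->0x0b len=4 : bf 9e c7 81
[1] 0x05->0x08 len=3 : 91 83 d2
[2] 0x06->0x0e len=6 : 83 d2 91 83 d2 bf
[3] 0x13->0x0d len=3 : bf 06 4f
[4] 0x00->0x06 len=3 : bf 9e c7
[5] 0x0e->0x01 len=8 : 06 4f 91 83 d2 bf 06 4f
query mem[0x0c]=0x9e, mem[0x0e]=0x06, mem[0x03]=0x91, mem[0x04]=0x83

MEM[0x0c,0x0e,0x03,0x04] = 9e 06 91 83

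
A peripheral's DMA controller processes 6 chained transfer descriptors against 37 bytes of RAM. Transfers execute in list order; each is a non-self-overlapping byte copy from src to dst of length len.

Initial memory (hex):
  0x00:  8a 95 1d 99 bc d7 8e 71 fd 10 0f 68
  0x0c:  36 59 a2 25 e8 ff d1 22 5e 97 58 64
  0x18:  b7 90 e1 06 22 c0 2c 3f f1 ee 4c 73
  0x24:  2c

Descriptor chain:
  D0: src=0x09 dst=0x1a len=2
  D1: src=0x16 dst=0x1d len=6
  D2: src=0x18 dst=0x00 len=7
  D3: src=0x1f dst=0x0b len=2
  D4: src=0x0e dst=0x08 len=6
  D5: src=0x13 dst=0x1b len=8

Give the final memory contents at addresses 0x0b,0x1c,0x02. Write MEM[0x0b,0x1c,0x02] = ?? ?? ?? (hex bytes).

D0: mem[0x1a..0x1b] <- [10 0f]
D1: mem[0x1d..0x22] <- [58 64 b7 90 10 0f]
D2: mem[0x00..0x06] <- [b7 90 10 0f 22 58 64]
D3: mem[0x0b..0x0c] <- [b7 90]
D4: mem[0x08..0x0d] <- [a2 25 e8 ff d1 22]
D5: mem[0x1b..0x22] <- [22 5e 97 58 64 b7 90 10]
query mem[0x0b]=0xff, mem[0x1c]=0x5e, mem[0x02]=0x10

MEM[0x0b,0x1c,0x02] = ff 5e 10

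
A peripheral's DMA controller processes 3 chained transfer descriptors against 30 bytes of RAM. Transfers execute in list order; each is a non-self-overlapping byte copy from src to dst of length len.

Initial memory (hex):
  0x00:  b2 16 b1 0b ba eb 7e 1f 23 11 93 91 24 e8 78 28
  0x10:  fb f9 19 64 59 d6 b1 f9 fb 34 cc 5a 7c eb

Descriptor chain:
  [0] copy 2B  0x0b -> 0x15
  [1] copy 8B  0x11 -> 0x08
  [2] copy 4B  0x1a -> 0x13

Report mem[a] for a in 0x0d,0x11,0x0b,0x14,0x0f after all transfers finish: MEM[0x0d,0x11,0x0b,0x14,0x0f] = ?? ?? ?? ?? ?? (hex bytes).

  after D0: wrote 2B at 0x15 = 9124
  after D1: wrote 8B at 0x08 = f91964599124f9fb
  after D2: wrote 4B at 0x13 = cc5a7ceb
query mem[0x0d]=0x24, mem[0x11]=0xf9, mem[0x0b]=0x59, mem[0x14]=0x5a, mem[0x0f]=0xfb

MEM[0x0d,0x11,0x0b,0x14,0x0f] = 24 f9 59 5a fb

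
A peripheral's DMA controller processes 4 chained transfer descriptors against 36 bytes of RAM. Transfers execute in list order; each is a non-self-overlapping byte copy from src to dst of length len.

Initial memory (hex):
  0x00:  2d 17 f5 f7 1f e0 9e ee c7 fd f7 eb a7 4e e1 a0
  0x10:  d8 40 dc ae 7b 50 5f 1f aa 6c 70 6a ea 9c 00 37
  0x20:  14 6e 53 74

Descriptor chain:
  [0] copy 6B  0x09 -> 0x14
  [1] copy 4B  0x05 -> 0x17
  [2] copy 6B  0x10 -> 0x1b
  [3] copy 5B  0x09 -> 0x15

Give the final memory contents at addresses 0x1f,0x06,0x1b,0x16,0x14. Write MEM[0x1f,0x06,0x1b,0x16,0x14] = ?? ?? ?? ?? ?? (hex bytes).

D0: mem[0x14..0x19] <- [fd f7 eb a7 4e e1]
D1: mem[0x17..0x1a] <- [e0 9e ee c7]
D2: mem[0x1b..0x20] <- [d8 40 dc ae fd f7]
D3: mem[0x15..0x19] <- [fd f7 eb a7 4e]
query mem[0x1f]=0xfd, mem[0x06]=0x9e, mem[0x1b]=0xd8, mem[0x16]=0xf7, mem[0x14]=0xfd

MEM[0x1f,0x06,0x1b,0x16,0x14] = fd 9e d8 f7 fd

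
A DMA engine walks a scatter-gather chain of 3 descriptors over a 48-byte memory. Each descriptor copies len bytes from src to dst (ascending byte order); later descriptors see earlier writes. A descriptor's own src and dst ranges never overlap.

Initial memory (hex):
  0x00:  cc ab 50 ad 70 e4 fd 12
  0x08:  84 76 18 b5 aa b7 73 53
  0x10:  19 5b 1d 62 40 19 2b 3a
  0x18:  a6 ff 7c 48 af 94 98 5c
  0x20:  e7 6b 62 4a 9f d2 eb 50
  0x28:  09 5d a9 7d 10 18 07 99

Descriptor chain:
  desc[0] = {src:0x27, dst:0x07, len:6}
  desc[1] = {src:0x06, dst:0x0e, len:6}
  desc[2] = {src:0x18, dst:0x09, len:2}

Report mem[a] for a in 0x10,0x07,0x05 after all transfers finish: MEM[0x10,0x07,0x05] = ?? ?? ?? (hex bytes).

D0: mem[0x07..0x0c] <- [50 09 5d a9 7d 10]
D1: mem[0x0e..0x13] <- [fd 50 09 5d a9 7d]
D2: mem[0x09..0x0a] <- [a6 ff]
query mem[0x10]=0x09, mem[0x07]=0x50, mem[0x05]=0xe4

MEM[0x10,0x07,0x05] = 09 50 e4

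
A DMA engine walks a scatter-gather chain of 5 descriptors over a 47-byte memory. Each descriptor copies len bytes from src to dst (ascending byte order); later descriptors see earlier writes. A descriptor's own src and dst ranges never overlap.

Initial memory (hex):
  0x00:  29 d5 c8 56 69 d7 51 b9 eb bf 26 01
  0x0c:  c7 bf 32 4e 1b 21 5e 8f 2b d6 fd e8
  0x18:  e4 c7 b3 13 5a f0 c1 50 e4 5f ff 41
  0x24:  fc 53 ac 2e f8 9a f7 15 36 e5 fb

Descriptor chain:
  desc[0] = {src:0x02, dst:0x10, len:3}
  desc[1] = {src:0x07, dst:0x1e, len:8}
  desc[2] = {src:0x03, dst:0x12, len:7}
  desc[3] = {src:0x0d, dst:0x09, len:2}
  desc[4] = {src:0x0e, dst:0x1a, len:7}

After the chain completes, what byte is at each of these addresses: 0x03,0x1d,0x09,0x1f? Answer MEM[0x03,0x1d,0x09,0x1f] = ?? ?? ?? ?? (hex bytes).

[0] 0x02->0x10 len=3 : c8 56 69
[1] 0x07->0x1e len=8 : b9 eb bf 26 01 c7 bf 32
[2] 0x03->0x12 len=7 : 56 69 d7 51 b9 eb bf
[3] 0x0d->0x09 len=2 : bf 32
[4] 0x0e->0x1a len=7 : 32 4e c8 56 56 69 d7
query mem[0x03]=0x56, mem[0x1d]=0x56, mem[0x09]=0xbf, mem[0x1f]=0x69

MEM[0x03,0x1d,0x09,0x1f] = 56 56 bf 69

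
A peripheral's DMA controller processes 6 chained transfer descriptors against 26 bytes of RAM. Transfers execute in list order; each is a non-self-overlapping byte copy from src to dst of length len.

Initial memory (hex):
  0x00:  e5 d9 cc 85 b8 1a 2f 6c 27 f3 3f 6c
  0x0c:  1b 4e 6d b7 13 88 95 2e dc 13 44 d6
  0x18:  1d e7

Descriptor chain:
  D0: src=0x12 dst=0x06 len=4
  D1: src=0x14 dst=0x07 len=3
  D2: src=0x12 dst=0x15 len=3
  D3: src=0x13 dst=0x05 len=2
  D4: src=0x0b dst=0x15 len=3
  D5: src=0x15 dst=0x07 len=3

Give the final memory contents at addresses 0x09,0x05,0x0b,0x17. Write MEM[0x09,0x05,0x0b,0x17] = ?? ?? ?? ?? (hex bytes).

MEM[0x09,0x05,0x0b,0x17] = 4e 2e 6c 4e

D0: mem[0x06..0x09] <- [95 2e dc 13]
D1: mem[0x07..0x09] <- [dc 13 44]
D2: mem[0x15..0x17] <- [95 2e dc]
D3: mem[0x05..0x06] <- [2e dc]
D4: mem[0x15..0x17] <- [6c 1b 4e]
D5: mem[0x07..0x09] <- [6c 1b 4e]
query mem[0x09]=0x4e, mem[0x05]=0x2e, mem[0x0b]=0x6c, mem[0x17]=0x4e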